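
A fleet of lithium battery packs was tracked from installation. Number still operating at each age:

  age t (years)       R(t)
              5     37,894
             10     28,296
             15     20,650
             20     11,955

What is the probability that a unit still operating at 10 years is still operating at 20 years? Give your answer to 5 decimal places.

The conditional survival probability is R(20)/R(10) = 11,955/28,296 = 0.422498.

0.42250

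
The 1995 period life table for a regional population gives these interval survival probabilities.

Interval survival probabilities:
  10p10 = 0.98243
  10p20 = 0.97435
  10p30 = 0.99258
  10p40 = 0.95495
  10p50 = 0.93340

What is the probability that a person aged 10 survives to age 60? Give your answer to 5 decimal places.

0.84690

The overall survival probability is 0.98243 × 0.97435 × 0.99258 × 0.95495 × 0.93340.
= 0.846897.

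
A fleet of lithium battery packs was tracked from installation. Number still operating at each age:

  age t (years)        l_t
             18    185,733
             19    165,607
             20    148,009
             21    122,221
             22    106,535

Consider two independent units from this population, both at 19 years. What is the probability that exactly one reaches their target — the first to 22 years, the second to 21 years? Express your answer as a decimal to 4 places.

p₁ = l_22/l_19 = 106,535/165,607 = 0.643300; p₂ = l_21/l_19 = 122,221/165,607 = 0.738018.
P(exactly one) = p₁(1−p₂) + (1−p₁)p₂ = 0.168533 + 0.263251 = 0.431784.

0.4318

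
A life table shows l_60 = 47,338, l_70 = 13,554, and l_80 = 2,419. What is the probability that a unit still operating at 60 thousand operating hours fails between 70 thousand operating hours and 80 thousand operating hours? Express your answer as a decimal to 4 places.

0.2352

This is the probability of reaching 70 but not 80, conditional on being operational at 60: (l_70 − l_80) / l_60.
= (13,554 − 2,419) / 47,338 = 11,135 / 47,338 = 0.235223.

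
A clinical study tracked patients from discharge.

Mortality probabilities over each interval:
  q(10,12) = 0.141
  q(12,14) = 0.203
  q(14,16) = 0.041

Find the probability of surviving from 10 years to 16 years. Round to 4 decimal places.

0.6566

P(survive 10→16) = (1 − 0.141) × (1 − 0.203) × (1 − 0.041).
= 0.859 × 0.797 × 0.959 = 0.656553.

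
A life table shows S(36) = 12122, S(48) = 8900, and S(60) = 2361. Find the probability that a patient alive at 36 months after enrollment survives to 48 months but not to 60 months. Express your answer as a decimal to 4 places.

0.5394

This is the probability of reaching 48 but not 60, conditional on being alive at 36: (S(48) − S(60)) / S(36).
= (8900 − 2361) / 12122 = 6539 / 12122 = 0.539432.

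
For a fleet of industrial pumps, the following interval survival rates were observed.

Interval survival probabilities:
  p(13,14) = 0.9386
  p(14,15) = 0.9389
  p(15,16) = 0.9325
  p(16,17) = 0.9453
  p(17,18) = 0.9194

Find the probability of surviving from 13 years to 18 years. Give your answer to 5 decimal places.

Survival from 13 to 18 is the product of surviving each interval: 0.9386 × 0.9389 × 0.9325 × 0.9453 × 0.9194.
= 0.714205.

0.71421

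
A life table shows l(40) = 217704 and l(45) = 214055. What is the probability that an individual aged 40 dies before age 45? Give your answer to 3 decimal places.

P(die before 45 | alive at 40) = 1 − l(45)/l(40) = 1 − 214055/217704 = (3649)/217704 = 0.016761.

0.017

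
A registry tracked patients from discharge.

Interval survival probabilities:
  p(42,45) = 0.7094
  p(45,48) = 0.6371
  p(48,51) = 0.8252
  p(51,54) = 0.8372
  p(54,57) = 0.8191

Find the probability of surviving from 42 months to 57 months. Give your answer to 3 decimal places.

Survival from 42 to 57 is the product of surviving each interval: 0.7094 × 0.6371 × 0.8252 × 0.8372 × 0.8191.
= 0.255755.

0.256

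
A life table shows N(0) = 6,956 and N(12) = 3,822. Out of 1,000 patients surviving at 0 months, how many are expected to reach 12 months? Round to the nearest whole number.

The relevant probability is 3,822/6,956 = 0.549454.
Expected number = 1,000 × 0.549454 = 549.

549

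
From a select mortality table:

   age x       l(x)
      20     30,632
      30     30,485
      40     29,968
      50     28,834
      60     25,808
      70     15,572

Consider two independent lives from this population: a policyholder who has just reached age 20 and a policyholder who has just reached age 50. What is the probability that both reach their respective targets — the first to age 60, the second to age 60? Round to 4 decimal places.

p₁ = l(60)/l(20) = 25,808/30,632 = 0.842518; p₂ = l(60)/l(50) = 25,808/28,834 = 0.895054.
P(both) = p₁ × p₂ = 0.842518 × 0.895054 = 0.754099.

0.7541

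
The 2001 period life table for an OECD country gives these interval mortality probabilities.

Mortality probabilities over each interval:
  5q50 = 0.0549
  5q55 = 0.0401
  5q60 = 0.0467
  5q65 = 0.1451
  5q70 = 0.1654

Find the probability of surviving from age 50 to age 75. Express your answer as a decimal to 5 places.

0.61706

Survival from 50 to 75 is the product of surviving each interval: (1 − 0.0549) × (1 − 0.0401) × (1 − 0.0467) × (1 − 0.1451) × (1 − 0.1654).
= 0.9451 × 0.9599 × 0.9533 × 0.8549 × 0.8346 = 0.617060.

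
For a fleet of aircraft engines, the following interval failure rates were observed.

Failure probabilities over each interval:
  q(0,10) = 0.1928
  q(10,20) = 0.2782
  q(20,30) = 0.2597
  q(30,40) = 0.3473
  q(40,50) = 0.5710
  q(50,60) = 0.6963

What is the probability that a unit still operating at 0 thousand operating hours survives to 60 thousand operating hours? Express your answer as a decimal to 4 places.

Chaining the interval survival probabilities: (1 − 0.1928) × (1 − 0.2782) × (1 − 0.2597) × (1 − 0.3473) × (1 − 0.5710) × (1 − 0.6963).
= 0.8072 × 0.7218 × 0.7403 × 0.6527 × 0.4290 × 0.3037 = 0.036679.

0.0367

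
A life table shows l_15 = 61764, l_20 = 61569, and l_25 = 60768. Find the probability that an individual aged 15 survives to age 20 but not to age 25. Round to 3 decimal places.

0.013

We want 5|5q15 = (l_20 − l_25)/l_15.
This is the probability of reaching 20 but not 25, conditional on being alive at 15: (l_20 − l_25) / l_15.
= (61569 − 60768) / 61764 = 801 / 61764 = 0.012969.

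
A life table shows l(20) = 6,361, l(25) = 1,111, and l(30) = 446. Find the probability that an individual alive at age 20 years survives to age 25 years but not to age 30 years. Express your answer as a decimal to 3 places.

This is the probability of reaching 25 but not 30, conditional on being alive at 20: (l(25) − l(30)) / l(20).
= (1,111 − 446) / 6,361 = 665 / 6,361 = 0.104543.

0.105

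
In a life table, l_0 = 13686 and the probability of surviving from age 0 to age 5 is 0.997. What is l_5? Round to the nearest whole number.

l_5 = l_0 × p = 13686 × 0.997 = 13645.

13645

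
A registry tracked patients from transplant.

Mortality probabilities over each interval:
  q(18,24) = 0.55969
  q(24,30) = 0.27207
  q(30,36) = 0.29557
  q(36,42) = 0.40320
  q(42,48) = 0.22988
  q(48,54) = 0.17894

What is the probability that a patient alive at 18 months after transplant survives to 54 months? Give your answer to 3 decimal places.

Survival from 18 to 54 is the product of surviving each interval: (1 − 0.55969) × (1 − 0.27207) × (1 − 0.29557) × (1 − 0.40320) × (1 − 0.22988) × (1 − 0.17894).
= 0.44031 × 0.72793 × 0.70443 × 0.59680 × 0.77012 × 0.82106 = 0.085202.

0.085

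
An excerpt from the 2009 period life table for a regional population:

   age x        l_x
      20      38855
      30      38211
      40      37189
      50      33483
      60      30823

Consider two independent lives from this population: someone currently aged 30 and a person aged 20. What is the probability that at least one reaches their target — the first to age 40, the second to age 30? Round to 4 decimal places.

0.9996

p₁ = l_40/l_30 = 37189/38211 = 0.973254; p₂ = l_30/l_20 = 38211/38855 = 0.983426.
P(at least one) = 1 − (1−p₁)(1−p₂) = 1 − 0.026746 × 0.016574 = 0.999557.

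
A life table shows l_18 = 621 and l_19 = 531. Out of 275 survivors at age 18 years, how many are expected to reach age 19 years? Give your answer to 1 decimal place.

235.1

The relevant probability is 531/621 = 0.855072.
Expected number = 275 × 0.855072 = 235.1.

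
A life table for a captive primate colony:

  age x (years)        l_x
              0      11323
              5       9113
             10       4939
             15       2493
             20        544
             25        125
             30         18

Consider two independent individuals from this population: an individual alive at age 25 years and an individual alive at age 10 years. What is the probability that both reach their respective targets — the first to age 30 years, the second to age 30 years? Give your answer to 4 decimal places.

0.0005

p₁ = l_30/l_25 = 18/125 = 0.144000; p₂ = l_30/l_10 = 18/4939 = 0.003644.
P(both) = p₁ × p₂ = 0.144000 × 0.003644 = 0.000525.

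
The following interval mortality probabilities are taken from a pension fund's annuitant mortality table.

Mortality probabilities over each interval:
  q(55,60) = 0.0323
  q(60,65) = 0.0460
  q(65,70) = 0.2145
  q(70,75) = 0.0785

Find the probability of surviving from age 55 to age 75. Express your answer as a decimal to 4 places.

0.6682

Survival from 55 to 75 is the product of surviving each interval: (1 − 0.0323) × (1 − 0.0460) × (1 − 0.2145) × (1 − 0.0785).
= 0.9677 × 0.9540 × 0.7855 × 0.9215 = 0.668237.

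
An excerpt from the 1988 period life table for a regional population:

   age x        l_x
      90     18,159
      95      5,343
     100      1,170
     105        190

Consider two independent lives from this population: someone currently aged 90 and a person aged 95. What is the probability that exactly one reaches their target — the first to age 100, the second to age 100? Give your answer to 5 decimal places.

p₁ = l_100/l_90 = 1,170/18,159 = 0.064431; p₂ = l_100/l_95 = 1,170/5,343 = 0.218978.
P(exactly one) = p₁(1−p₂) + (1−p₁)p₂ = 0.050322 + 0.204869 = 0.255191.

0.25519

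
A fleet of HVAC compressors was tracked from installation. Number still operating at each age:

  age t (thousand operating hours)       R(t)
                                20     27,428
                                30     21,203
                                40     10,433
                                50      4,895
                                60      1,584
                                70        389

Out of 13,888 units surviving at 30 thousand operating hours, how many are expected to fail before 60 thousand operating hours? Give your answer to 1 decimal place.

The relevant probability is 1 − 1,584/21,203 = 0.925294.
Expected number = 13,888 × 0.925294 = 12850.5.

12850.5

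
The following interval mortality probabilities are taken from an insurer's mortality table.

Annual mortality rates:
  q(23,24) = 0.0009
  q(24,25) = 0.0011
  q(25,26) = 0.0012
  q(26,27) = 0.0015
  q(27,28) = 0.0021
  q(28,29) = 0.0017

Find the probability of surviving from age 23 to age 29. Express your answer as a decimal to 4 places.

The overall survival probability is (1 − 0.0009) × (1 − 0.0011) × (1 − 0.0012) × (1 − 0.0015) × (1 − 0.0021) × (1 − 0.0017).
= 0.9991 × 0.9989 × 0.9988 × 0.9985 × 0.9979 × 0.9983 = 0.991530.

0.9915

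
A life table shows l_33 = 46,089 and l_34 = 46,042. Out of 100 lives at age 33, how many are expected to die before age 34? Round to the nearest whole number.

The relevant probability is 1 − 46,042/46,089 = 0.001020.
Expected number = 100 × 0.001020 = 0.

0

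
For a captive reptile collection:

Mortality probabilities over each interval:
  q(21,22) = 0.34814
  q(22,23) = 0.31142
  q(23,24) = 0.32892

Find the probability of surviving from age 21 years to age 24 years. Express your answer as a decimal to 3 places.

Chaining the interval survival probabilities: (1 − 0.34814) × (1 − 0.31142) × (1 − 0.32892).
= 0.65186 × 0.68858 × 0.67108 = 0.301219.

0.301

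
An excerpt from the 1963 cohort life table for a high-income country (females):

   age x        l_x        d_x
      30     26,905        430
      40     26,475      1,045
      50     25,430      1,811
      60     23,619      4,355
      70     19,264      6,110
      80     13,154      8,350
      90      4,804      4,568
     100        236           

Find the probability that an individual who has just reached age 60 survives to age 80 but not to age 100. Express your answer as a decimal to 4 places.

0.5469

We want 20|20q60 = (l_80 − l_100)/l_60.
This is the probability of reaching 80 but not 100, conditional on being alive at 60: (l_80 − l_100) / l_60.
= (13,154 − 236) / 23,619 = 12,918 / 23,619 = 0.546933.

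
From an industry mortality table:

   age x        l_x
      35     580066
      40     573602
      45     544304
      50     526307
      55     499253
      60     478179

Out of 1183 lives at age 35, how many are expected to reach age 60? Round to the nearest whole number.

975

The relevant probability is 478179/580066 = 0.824353.
Expected number = 1183 × 0.824353 = 975.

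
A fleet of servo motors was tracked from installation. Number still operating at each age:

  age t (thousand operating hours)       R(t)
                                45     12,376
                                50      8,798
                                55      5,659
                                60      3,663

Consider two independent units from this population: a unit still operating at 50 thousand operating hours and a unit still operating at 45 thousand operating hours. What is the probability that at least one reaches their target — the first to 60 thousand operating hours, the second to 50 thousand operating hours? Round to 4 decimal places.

p₁ = R(60)/R(50) = 3,663/8,798 = 0.416345; p₂ = R(50)/R(45) = 8,798/12,376 = 0.710892.
P(at least one) = 1 − (1−p₁)(1−p₂) = 1 − 0.583655 × 0.289108 = 0.831261.

0.8313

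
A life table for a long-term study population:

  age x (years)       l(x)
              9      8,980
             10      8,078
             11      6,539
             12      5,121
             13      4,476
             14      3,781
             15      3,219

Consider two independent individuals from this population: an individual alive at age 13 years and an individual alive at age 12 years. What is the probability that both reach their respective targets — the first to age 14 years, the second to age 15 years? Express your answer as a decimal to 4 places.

0.5310

p₁ = l(14)/l(13) = 3,781/4,476 = 0.844727; p₂ = l(15)/l(12) = 3,219/5,121 = 0.628588.
P(both) = p₁ × p₂ = 0.844727 × 0.628588 = 0.530985.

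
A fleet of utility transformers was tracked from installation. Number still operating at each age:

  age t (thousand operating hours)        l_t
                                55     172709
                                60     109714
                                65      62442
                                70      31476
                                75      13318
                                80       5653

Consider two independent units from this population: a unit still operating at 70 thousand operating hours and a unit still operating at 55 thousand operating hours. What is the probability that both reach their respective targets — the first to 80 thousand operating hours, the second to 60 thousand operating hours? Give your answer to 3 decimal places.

p₁ = l_80/l_70 = 5653/31476 = 0.179597; p₂ = l_60/l_55 = 109714/172709 = 0.635254.
P(both) = p₁ × p₂ = 0.179597 × 0.635254 = 0.114090.

0.114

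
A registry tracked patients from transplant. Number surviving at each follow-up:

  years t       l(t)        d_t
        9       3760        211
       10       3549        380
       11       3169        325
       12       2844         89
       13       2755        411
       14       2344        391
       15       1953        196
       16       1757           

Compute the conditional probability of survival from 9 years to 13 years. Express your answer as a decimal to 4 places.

The conditional survival probability is l(13)/l(9) = 2755/3760 = 0.732713.

0.7327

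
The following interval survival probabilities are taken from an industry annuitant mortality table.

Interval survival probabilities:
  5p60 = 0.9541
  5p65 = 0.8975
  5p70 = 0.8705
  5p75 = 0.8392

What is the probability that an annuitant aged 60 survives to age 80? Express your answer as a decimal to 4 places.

0.6256

The overall survival probability is 0.9541 × 0.8975 × 0.8705 × 0.8392.
= 0.625551.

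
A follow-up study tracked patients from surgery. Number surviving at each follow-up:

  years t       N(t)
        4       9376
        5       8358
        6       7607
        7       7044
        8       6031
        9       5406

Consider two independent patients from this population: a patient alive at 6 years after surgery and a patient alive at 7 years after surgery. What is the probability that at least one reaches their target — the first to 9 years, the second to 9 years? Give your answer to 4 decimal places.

0.9327

p₁ = N(9)/N(6) = 5406/7607 = 0.710661; p₂ = N(9)/N(7) = 5406/7044 = 0.767462.
P(at least one) = 1 − (1−p₁)(1−p₂) = 1 − 0.289339 × 0.232538 = 0.932718.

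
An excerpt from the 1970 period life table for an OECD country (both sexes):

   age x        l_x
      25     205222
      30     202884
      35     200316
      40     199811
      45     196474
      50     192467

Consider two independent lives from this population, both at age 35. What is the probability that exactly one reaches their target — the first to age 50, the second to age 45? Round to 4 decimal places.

p₁ = l_50/l_35 = 192467/200316 = 0.960817; p₂ = l_45/l_35 = 196474/200316 = 0.980820.
P(exactly one) = p₁(1−p₂) + (1−p₁)p₂ = 0.018428 + 0.038431 = 0.056860.

0.0569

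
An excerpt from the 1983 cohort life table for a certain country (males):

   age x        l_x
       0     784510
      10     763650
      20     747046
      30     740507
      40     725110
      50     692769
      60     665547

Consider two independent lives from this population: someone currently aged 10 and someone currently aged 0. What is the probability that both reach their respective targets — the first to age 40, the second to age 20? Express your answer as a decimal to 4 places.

p₁ = l_40/l_10 = 725110/763650 = 0.949532; p₂ = l_20/l_0 = 747046/784510 = 0.952245.
P(both) = p₁ × p₂ = 0.949532 × 0.952245 = 0.904187.

0.9042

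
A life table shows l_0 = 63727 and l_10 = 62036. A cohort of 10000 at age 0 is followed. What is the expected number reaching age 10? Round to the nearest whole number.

The relevant probability is 62036/63727 = 0.973465.
Expected number = 10000 × 0.973465 = 9735.

9735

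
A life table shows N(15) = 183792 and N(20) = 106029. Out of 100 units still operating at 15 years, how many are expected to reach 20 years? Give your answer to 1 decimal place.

The relevant probability is 106029/183792 = 0.576897.
Expected number = 100 × 0.576897 = 57.7.

57.7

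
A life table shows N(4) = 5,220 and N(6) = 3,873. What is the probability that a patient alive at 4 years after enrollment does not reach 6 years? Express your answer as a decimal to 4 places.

P(die before 6 | alive at 4) = 1 − N(6)/N(4) = 1 − 3,873/5,220 = (1,347)/5,220 = 0.258046.

0.2580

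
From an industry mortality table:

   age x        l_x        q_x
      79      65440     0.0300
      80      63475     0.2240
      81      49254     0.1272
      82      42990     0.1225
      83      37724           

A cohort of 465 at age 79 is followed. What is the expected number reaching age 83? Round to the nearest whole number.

268

The relevant probability is 37724/65440 = 0.576467.
Expected number = 465 × 0.576467 = 268.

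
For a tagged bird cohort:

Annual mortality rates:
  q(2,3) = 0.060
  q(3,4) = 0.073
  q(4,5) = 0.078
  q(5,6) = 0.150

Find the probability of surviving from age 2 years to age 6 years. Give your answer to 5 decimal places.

0.68290

Survival from 2 to 6 is the product of surviving each interval: (1 − 0.060) × (1 − 0.073) × (1 − 0.078) × (1 − 0.150).
= 0.940 × 0.927 × 0.922 × 0.850 = 0.682901.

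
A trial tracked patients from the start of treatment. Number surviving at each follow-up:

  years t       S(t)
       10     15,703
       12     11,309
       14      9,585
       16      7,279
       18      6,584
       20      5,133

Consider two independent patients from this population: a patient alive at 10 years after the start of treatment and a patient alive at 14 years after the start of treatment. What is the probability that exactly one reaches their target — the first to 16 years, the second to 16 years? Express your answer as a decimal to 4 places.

p₁ = S(16)/S(10) = 7,279/15,703 = 0.463542; p₂ = S(16)/S(14) = 7,279/9,585 = 0.759416.
P(exactly one) = p₁(1−p₂) + (1−p₁)p₂ = 0.111521 + 0.407395 = 0.518916.

0.5189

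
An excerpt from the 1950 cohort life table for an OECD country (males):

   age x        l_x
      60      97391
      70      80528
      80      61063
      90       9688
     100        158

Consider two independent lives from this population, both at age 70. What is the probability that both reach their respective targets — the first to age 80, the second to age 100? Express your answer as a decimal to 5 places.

0.00149

p₁ = l_80/l_70 = 61063/80528 = 0.758283; p₂ = l_100/l_70 = 158/80528 = 0.001962.
P(both) = p₁ × p₂ = 0.758283 × 0.001962 = 0.001488.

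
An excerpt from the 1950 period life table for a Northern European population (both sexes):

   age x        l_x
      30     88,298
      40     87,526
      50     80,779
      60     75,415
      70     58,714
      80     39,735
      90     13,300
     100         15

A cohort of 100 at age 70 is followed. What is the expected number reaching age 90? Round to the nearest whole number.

23

The relevant probability is 13,300/58,714 = 0.226522.
Expected number = 100 × 0.226522 = 23.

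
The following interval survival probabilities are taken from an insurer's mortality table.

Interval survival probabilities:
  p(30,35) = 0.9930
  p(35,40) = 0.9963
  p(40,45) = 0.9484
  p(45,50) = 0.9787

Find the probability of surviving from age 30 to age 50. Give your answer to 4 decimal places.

Survival from 30 to 50 is the product of surviving each interval: 0.9930 × 0.9963 × 0.9484 × 0.9787.
= 0.918291.

0.9183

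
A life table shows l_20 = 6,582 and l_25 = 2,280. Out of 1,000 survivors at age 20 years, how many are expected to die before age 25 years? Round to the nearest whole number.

654

The relevant probability is 1 − 2,280/6,582 = 0.653601.
Expected number = 1,000 × 0.653601 = 654.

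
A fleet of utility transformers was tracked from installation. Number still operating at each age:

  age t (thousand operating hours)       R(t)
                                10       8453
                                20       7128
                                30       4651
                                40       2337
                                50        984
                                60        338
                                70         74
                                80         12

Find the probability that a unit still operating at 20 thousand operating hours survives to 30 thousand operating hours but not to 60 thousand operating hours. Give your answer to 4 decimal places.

This is the probability of reaching 30 but not 60, conditional on being operational at 20: (R(30) − R(60)) / R(20).
= (4651 − 338) / 7128 = 4313 / 7128 = 0.605079.

0.6051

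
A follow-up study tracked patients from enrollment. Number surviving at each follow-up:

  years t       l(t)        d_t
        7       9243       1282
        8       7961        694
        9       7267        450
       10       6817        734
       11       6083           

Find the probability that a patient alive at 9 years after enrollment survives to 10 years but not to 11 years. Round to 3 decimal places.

0.101

This is the probability of reaching 10 but not 11, conditional on being alive at 9: (l(10) − l(11)) / l(9).
= (6817 − 6083) / 7267 = 734 / 7267 = 0.101005.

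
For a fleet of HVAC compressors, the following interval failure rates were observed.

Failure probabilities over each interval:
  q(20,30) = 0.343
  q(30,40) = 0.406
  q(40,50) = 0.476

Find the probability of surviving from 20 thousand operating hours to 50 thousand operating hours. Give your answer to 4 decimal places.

0.2045

Chaining the interval survival probabilities: (1 − 0.343) × (1 − 0.406) × (1 − 0.476).
= 0.657 × 0.594 × 0.524 = 0.204495.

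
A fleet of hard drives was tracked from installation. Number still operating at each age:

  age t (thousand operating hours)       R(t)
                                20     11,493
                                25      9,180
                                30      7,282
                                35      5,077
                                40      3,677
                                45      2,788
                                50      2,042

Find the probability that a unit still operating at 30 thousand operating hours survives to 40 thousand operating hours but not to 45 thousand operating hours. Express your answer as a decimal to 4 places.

0.1221

This is the probability of reaching 40 but not 45, conditional on being operational at 30: (R(40) − R(45)) / R(30).
= (3,677 − 2,788) / 7,282 = 889 / 7,282 = 0.122082.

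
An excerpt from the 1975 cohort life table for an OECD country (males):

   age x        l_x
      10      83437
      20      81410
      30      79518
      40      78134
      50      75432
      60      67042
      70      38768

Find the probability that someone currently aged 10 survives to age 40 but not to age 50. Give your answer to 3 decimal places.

0.032

We want 30|10q10 = (l_40 − l_50)/l_10.
This is the probability of reaching 40 but not 50, conditional on being alive at 10: (l_40 − l_50) / l_10.
= (78134 − 75432) / 83437 = 2702 / 83437 = 0.032384.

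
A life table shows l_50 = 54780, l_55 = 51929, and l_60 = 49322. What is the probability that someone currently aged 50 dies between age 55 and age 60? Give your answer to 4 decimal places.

This is the probability of reaching 55 but not 60, conditional on being alive at 50: (l_55 − l_60) / l_50.
= (51929 − 49322) / 54780 = 2607 / 54780 = 0.047590.

0.0476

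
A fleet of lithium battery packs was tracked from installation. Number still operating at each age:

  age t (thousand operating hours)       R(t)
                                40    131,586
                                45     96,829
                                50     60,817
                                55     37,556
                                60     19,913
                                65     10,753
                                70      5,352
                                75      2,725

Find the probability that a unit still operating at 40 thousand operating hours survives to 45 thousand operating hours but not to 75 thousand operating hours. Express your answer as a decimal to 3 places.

This is the probability of reaching 45 but not 75, conditional on being operational at 40: (R(45) − R(75)) / R(40).
= (96,829 − 2,725) / 131,586 = 94,104 / 131,586 = 0.715152.

0.715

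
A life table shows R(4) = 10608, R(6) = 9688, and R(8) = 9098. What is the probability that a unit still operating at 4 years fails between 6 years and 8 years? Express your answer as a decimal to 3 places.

0.056

This is the probability of reaching 6 but not 8, conditional on being operational at 4: (R(6) − R(8)) / R(4).
= (9688 − 9098) / 10608 = 590 / 10608 = 0.055618.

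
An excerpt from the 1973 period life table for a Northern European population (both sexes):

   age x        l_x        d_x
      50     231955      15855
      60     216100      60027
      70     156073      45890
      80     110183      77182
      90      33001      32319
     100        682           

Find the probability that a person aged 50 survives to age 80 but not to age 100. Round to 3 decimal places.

0.472

We want 30|20q50 = (l_80 − l_100)/l_50.
This is the probability of reaching 80 but not 100, conditional on being alive at 50: (l_80 − l_100) / l_50.
= (110183 − 682) / 231955 = 109501 / 231955 = 0.472079.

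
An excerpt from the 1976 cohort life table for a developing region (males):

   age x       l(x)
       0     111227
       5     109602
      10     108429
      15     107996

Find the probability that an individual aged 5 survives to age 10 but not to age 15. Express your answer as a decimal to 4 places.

0.0040

This is the probability of reaching 10 but not 15, conditional on being alive at 5: (l(10) − l(15)) / l(5).
= (108429 − 107996) / 109602 = 433 / 109602 = 0.003951.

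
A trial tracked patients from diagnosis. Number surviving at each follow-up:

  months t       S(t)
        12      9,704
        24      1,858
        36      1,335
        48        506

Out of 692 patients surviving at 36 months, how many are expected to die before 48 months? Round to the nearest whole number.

430

The relevant probability is 1 − 506/1,335 = 0.620974.
Expected number = 692 × 0.620974 = 430.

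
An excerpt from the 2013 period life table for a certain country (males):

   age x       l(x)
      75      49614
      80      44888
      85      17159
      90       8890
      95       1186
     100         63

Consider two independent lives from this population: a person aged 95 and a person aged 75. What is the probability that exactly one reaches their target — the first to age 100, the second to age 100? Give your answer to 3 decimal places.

0.054

p₁ = l(100)/l(95) = 63/1186 = 0.053120; p₂ = l(100)/l(75) = 63/49614 = 0.001270.
P(exactly one) = p₁(1−p₂) + (1−p₁)p₂ = 0.053053 + 0.001203 = 0.054255.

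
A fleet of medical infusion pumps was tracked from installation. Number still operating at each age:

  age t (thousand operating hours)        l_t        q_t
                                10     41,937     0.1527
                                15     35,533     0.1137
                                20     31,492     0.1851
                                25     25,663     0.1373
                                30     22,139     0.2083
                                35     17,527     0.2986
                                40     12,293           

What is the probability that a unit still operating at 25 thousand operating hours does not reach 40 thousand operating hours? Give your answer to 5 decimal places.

P(fail before 40 | operational at 25) = 1 − l_40/l_25 = 1 − 12,293/25,663 = (13,370)/25,663 = 0.520984.

0.52098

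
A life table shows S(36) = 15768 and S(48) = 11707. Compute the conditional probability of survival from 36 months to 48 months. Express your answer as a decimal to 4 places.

The conditional survival probability is S(48)/S(36) = 11707/15768 = 0.742453.

0.7425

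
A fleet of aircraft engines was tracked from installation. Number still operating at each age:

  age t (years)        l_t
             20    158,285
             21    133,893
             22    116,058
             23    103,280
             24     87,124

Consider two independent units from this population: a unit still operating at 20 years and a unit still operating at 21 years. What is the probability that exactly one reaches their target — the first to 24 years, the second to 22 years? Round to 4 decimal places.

p₁ = l_24/l_20 = 87,124/158,285 = 0.550425; p₂ = l_22/l_21 = 116,058/133,893 = 0.866797.
P(exactly one) = p₁(1−p₂) + (1−p₁)p₂ = 0.073318 + 0.389690 = 0.463009.

0.4630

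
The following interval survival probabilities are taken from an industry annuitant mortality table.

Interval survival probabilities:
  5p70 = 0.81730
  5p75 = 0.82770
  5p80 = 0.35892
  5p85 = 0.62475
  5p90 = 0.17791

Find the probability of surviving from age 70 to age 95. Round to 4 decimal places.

0.0270

Chaining the interval survival probabilities: 0.81730 × 0.82770 × 0.35892 × 0.62475 × 0.17791.
= 0.026987.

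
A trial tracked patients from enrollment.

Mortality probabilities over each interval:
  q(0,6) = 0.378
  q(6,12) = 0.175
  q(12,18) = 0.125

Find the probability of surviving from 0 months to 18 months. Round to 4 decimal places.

Chaining the interval survival probabilities: (1 − 0.378) × (1 − 0.175) × (1 − 0.125).
= 0.622 × 0.825 × 0.875 = 0.449006.

0.4490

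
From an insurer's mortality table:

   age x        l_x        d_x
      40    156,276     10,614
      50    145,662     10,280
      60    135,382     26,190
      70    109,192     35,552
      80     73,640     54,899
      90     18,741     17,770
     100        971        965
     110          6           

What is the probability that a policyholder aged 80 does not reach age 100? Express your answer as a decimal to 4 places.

P(die before 100 | alive at 80) = 1 − l_100/l_80 = 1 − 971/73,640 = (72,669)/73,640 = 0.986814.

0.9868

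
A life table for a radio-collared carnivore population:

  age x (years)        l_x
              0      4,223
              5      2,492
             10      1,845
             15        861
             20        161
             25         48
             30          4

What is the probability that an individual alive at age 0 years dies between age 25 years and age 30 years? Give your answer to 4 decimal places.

This is the probability of reaching 25 but not 30, conditional on being alive at 0: (l_25 − l_30) / l_0.
= (48 − 4) / 4,223 = 44 / 4,223 = 0.010419.

0.0104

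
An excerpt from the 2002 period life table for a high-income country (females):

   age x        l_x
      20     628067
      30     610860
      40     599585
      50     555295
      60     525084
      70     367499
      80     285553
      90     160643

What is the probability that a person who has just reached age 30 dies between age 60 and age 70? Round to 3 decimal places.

We want 30|10q30 = (l_60 − l_70)/l_30.
This is the probability of reaching 60 but not 70, conditional on being alive at 30: (l_60 − l_70) / l_30.
= (525084 − 367499) / 610860 = 157585 / 610860 = 0.257972.

0.258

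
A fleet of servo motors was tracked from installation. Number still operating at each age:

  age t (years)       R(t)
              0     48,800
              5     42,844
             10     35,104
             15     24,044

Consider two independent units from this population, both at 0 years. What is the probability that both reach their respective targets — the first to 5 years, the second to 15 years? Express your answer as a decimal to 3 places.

0.433

p₁ = R(5)/R(0) = 42,844/48,800 = 0.877951; p₂ = R(15)/R(0) = 24,044/48,800 = 0.492705.
P(both) = p₁ × p₂ = 0.877951 × 0.492705 = 0.432571.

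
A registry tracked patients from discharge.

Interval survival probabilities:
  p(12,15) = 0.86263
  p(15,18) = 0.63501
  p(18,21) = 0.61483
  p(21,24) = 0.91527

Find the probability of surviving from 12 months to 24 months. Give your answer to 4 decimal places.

Survival from 12 to 24 is the product of surviving each interval: 0.86263 × 0.63501 × 0.61483 × 0.91527.
= 0.308254.

0.3083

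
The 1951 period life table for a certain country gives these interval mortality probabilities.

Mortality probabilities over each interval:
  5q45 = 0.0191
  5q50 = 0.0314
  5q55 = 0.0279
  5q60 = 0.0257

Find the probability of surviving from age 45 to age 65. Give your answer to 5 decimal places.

Chaining the interval survival probabilities: (1 − 0.0191) × (1 − 0.0314) × (1 − 0.0279) × (1 − 0.0257).
= 0.9809 × 0.9686 × 0.9721 × 0.9743 = 0.899856.

0.89986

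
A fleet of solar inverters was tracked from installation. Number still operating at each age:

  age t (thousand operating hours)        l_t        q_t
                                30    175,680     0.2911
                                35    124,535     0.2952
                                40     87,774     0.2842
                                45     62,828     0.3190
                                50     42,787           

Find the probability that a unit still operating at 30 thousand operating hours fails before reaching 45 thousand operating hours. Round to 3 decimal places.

0.642

P(fail before 45 | operational at 30) = 1 − l_45/l_30 = 1 − 62,828/175,680 = (112,852)/175,680 = 0.642372.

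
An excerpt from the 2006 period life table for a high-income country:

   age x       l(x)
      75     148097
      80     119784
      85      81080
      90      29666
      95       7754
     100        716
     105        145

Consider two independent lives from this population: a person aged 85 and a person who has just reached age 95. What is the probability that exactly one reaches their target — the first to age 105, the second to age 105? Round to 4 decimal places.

0.0204

p₁ = l(105)/l(85) = 145/81080 = 0.001788; p₂ = l(105)/l(95) = 145/7754 = 0.018700.
P(exactly one) = p₁(1−p₂) + (1−p₁)p₂ = 0.001755 + 0.018667 = 0.020421.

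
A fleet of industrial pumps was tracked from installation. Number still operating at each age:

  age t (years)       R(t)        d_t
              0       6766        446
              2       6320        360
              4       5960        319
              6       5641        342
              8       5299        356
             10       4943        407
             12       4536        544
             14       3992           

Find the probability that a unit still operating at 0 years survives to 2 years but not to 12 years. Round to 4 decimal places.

0.2637

This is the probability of reaching 2 but not 12, conditional on being operational at 0: (R(2) − R(12)) / R(0).
= (6320 − 4536) / 6766 = 1784 / 6766 = 0.263671.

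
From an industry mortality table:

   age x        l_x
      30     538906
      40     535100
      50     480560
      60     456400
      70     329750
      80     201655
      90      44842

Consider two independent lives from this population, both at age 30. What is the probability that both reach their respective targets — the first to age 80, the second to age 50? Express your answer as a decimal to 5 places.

0.33368

p₁ = l_80/l_30 = 201655/538906 = 0.374193; p₂ = l_50/l_30 = 480560/538906 = 0.891733.
P(both) = p₁ × p₂ = 0.374193 × 0.891733 = 0.333680.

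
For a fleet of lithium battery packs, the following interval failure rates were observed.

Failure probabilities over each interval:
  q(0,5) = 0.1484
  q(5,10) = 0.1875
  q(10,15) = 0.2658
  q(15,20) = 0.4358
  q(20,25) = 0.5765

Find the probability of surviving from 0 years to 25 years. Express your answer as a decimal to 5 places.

Survival from 0 to 25 is the product of surviving each interval: (1 − 0.1484) × (1 − 0.1875) × (1 − 0.2658) × (1 − 0.4358) × (1 − 0.5765).
= 0.8516 × 0.8125 × 0.7342 × 0.5642 × 0.4235 = 0.121384.

0.12138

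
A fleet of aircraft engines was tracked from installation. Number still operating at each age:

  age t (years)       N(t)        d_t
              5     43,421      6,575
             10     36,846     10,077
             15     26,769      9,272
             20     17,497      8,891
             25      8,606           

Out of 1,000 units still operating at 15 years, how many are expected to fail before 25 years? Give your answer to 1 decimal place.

The relevant probability is 1 − 8,606/26,769 = 0.678509.
Expected number = 1,000 × 0.678509 = 678.5.

678.5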